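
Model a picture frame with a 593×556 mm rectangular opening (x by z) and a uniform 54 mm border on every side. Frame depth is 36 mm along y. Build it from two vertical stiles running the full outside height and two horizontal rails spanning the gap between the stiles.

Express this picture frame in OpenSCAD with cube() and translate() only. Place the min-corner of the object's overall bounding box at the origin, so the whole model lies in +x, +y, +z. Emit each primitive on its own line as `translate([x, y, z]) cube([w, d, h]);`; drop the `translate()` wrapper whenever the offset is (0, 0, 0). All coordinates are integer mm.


cube([54, 36, 664]);
translate([647, 0, 0]) cube([54, 36, 664]);
translate([54, 0, 0]) cube([593, 36, 54]);
translate([54, 0, 610]) cube([593, 36, 54]);


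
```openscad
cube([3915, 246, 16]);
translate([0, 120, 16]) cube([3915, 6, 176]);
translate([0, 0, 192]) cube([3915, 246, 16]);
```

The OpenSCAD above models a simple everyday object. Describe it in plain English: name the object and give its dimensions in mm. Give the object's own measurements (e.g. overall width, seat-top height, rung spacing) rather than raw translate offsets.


An I-beam lying along x, 3915 mm long. Overall section height 208 mm. Two flanges 246 mm wide (y) and 16 mm thick, one on the floor and one at the top; a web 6 mm thick runs between them, centred on the flange width.


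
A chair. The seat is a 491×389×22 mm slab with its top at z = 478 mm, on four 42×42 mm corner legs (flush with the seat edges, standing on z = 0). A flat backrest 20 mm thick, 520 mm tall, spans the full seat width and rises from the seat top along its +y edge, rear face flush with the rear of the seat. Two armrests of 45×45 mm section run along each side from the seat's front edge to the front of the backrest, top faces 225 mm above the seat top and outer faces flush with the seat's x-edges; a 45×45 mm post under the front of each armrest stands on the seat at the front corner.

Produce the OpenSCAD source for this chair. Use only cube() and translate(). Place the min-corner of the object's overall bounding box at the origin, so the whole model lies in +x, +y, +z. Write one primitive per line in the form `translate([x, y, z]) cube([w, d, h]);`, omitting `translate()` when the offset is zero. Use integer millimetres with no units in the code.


translate([0, 0, 456]) cube([491, 389, 22]);
cube([42, 42, 456]);
translate([449, 0, 0]) cube([42, 42, 456]);
translate([0, 347, 0]) cube([42, 42, 456]);
translate([449, 347, 0]) cube([42, 42, 456]);
translate([0, 369, 478]) cube([491, 20, 520]);
translate([0, 0, 658]) cube([45, 369, 45]);
translate([446, 0, 658]) cube([45, 369, 45]);
translate([0, 0, 478]) cube([45, 45, 180]);
translate([446, 0, 478]) cube([45, 45, 180]);


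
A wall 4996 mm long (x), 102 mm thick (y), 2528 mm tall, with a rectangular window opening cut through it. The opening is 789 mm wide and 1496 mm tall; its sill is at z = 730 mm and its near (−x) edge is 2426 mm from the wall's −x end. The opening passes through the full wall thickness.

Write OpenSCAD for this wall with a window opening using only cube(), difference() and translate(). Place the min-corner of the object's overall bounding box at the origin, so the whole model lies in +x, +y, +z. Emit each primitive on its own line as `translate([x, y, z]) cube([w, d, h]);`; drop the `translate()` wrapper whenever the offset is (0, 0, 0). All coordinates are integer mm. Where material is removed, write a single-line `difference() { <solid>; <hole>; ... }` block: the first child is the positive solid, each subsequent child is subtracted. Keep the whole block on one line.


difference() { cube([4996, 102, 2528]); translate([2426, 0, 730]) cube([789, 102, 1496]); }


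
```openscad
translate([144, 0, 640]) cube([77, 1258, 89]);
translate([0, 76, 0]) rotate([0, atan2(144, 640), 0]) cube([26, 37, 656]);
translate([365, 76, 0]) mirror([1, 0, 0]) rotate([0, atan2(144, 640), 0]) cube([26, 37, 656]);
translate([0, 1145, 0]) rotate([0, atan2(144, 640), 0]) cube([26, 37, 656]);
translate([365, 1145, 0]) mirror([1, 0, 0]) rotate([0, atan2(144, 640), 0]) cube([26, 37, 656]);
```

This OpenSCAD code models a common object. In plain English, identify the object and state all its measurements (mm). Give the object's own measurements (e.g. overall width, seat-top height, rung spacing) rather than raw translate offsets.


A sawhorse. A 77×1258×89 mm beam (x, y, z) sits on two A-frame leg pairs. Each pair is two raked legs of 26×37 mm section (37 mm along y) splaying symmetrically in x. Each leg rises 640 mm vertically over 144 mm of horizontal reach and is 656 mm long along its own axis. Every leg's outer bottom edge rests on the floor and its outer top edge meets a bottom edge of the beam — the left legs (tilting toward +x) meet the beam's −x bottom edge, the right legs (their mirror images, tilting toward −x) meet its +x bottom edge — so the leg tops tuck under the beam, the beam's underside is 640 mm above the floor, and the feet are 365 mm apart outside-to-outside with the beam centred between them. The two leg pairs are set in 76 mm from either end of the beam.


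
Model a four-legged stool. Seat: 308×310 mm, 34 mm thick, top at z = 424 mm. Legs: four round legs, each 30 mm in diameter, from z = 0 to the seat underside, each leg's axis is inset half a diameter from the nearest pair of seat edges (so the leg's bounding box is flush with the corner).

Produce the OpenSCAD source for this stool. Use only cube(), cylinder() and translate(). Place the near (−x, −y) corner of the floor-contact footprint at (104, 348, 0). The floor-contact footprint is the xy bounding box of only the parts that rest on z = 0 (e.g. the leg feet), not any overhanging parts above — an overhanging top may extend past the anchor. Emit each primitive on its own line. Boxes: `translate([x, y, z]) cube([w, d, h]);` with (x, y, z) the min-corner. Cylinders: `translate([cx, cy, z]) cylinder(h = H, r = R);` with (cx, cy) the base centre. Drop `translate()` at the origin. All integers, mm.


// leg_h = 424 - 34 = 390
translate([104, 348, 390]) cube([308, 310, 34]);
translate([119, 363, 0]) cylinder(h = 390, r = 15);
translate([397, 363, 0]) cylinder(h = 390, r = 15);
translate([119, 643, 0]) cylinder(h = 390, r = 15);
translate([397, 643, 0]) cylinder(h = 390, r = 15);


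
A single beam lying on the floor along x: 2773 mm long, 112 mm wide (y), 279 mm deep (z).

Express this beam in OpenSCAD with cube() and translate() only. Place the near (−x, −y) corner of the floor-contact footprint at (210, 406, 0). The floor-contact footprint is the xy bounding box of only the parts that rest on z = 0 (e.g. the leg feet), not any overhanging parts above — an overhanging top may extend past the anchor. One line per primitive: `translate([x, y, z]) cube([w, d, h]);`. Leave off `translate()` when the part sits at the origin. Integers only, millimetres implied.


translate([210, 406, 0]) cube([2773, 112, 279]);


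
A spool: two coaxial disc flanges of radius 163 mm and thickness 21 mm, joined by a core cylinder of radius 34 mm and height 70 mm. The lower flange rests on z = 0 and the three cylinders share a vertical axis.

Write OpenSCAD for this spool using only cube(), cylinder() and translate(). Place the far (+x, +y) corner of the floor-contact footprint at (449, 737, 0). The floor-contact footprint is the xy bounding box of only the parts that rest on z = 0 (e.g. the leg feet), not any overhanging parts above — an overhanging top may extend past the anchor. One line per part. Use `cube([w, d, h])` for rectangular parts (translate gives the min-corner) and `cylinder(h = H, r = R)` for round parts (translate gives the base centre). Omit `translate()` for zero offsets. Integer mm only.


translate([286, 574, 0]) cylinder(h = 21, r = 163);
translate([286, 574, 21]) cylinder(h = 70, r = 34);
translate([286, 574, 91]) cylinder(h = 21, r = 163);


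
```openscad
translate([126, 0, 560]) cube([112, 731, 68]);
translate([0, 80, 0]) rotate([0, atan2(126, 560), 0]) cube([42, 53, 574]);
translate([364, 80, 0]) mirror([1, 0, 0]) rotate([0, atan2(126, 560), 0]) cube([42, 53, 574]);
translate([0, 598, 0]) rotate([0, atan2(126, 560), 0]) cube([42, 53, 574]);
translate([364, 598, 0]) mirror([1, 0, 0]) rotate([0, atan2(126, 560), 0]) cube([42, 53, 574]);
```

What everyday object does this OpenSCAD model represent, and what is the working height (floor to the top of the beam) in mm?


A sawhorse. The overall height is 628 mm.

A beam across two mirrored pairs of raked legs — a sawhorse. The beam's underside is at z = 560 (matching the legs' vertical rise in atan2(126, 560)) and the beam is 68 mm tall, so its top is at 560 + 68 = 628 mm. The raked legs top out at the beam's underside, so that is the highest point.


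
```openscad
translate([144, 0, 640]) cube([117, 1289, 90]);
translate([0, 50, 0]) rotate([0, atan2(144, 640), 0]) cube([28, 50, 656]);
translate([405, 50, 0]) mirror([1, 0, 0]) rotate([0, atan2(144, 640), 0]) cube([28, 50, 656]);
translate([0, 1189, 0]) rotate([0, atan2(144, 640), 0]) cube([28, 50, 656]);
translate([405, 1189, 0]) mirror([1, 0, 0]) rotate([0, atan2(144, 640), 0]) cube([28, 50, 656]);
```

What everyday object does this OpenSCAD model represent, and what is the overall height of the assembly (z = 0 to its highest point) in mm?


A sawhorse. The overall height is 730 mm.

A beam across two mirrored pairs of raked legs — a sawhorse. The beam's underside is at z = 640 (matching the legs' vertical rise in atan2(144, 640)) and the beam is 90 mm tall, so its top is at 640 + 90 = 730 mm. The raked legs top out at the beam's underside, so that is the highest point.


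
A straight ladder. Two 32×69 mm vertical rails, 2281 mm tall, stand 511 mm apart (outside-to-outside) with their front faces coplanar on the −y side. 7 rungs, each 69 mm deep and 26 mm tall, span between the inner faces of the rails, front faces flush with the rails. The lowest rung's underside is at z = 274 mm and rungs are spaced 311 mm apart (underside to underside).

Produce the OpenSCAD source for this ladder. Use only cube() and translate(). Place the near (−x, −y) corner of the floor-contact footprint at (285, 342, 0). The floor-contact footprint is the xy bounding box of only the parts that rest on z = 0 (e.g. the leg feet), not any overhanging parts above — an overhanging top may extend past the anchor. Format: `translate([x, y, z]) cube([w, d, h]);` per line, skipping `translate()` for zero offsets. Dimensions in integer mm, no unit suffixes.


translate([285, 342, 0]) cube([32, 69, 2281]);
translate([764, 342, 0]) cube([32, 69, 2281]);
translate([317, 342, 274]) cube([447, 69, 26]);
translate([317, 342, 585]) cube([447, 69, 26]);
translate([317, 342, 896]) cube([447, 69, 26]);
translate([317, 342, 1207]) cube([447, 69, 26]);
translate([317, 342, 1518]) cube([447, 69, 26]);
translate([317, 342, 1829]) cube([447, 69, 26]);
translate([317, 342, 2140]) cube([447, 69, 26]);


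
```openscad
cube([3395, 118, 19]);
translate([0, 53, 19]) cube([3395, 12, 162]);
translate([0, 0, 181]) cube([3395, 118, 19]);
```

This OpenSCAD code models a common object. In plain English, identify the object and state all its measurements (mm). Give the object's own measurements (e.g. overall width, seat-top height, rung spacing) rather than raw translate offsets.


An I-beam lying along x, 3395 mm long. Overall section height 200 mm. Two flanges 118 mm wide (y) and 19 mm thick, one on the floor and one at the top; a web 12 mm thick runs between them, centred on the flange width.


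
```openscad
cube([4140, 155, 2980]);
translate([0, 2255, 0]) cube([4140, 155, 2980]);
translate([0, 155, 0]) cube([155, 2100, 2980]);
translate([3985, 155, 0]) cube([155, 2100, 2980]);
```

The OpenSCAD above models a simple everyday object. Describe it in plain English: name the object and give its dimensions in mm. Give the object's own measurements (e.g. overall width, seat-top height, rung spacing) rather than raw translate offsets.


The wall frame of a small rectangular building: four walls, each 2980 mm tall and 155 mm thick, enclosing a footprint 4140 mm (x) by 2410 mm (y) outside-to-outside, with no floor or roof. The front and back walls (the −y and +y sides) span the full width; the two side walls fit between them.


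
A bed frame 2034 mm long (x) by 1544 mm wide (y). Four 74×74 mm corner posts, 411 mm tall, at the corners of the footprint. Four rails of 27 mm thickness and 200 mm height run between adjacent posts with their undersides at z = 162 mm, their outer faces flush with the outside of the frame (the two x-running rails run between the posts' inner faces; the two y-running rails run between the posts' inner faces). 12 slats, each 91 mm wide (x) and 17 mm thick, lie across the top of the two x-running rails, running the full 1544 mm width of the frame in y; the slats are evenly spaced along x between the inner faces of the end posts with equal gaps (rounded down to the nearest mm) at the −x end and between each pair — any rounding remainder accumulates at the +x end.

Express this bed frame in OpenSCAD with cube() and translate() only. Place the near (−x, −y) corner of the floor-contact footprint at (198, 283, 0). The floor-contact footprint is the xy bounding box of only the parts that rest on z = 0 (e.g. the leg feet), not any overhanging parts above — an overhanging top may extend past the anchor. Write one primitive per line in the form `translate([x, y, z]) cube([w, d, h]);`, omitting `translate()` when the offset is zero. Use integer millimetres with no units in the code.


translate([198, 283, 0]) cube([74, 74, 411]);
translate([198, 1753, 0]) cube([74, 74, 411]);
translate([2158, 283, 0]) cube([74, 74, 411]);
translate([2158, 1753, 0]) cube([74, 74, 411]);
translate([272, 283, 162]) cube([1886, 27, 200]);
translate([272, 1800, 162]) cube([1886, 27, 200]);
translate([198, 357, 162]) cube([27, 1396, 200]);
translate([2205, 357, 162]) cube([27, 1396, 200]);
translate([333, 283, 362]) cube([91, 1544, 17]);
translate([485, 283, 362]) cube([91, 1544, 17]);
translate([637, 283, 362]) cube([91, 1544, 17]);
translate([789, 283, 362]) cube([91, 1544, 17]);
translate([941, 283, 362]) cube([91, 1544, 17]);
translate([1093, 283, 362]) cube([91, 1544, 17]);
translate([1245, 283, 362]) cube([91, 1544, 17]);
translate([1397, 283, 362]) cube([91, 1544, 17]);
translate([1549, 283, 362]) cube([91, 1544, 17]);
translate([1701, 283, 362]) cube([91, 1544, 17]);
translate([1853, 283, 362]) cube([91, 1544, 17]);
translate([2005, 283, 362]) cube([91, 1544, 17]);


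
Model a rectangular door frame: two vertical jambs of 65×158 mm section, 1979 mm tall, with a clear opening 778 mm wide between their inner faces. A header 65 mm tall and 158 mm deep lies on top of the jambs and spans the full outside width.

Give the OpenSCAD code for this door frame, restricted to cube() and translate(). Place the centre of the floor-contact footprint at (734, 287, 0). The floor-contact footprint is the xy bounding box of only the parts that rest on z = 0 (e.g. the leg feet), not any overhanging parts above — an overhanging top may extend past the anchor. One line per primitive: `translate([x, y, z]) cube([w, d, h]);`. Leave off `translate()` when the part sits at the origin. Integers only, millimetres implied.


translate([280, 208, 0]) cube([65, 158, 1979]);
translate([1123, 208, 0]) cube([65, 158, 1979]);
translate([280, 208, 1979]) cube([908, 158, 65]);


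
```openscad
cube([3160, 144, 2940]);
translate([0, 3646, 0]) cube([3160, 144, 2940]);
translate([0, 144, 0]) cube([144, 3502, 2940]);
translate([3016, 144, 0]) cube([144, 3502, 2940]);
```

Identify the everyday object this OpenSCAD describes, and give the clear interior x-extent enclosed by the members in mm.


A house (or room) frame. The interior width is 2872 mm.

Four 2940 mm walls enclosing a rectangle with no floor or roof — a room or house frame. Outside width is 3160 mm and wall thickness is 144 mm, so the interior width is 3160 − 2 × 144 = 2872 mm.


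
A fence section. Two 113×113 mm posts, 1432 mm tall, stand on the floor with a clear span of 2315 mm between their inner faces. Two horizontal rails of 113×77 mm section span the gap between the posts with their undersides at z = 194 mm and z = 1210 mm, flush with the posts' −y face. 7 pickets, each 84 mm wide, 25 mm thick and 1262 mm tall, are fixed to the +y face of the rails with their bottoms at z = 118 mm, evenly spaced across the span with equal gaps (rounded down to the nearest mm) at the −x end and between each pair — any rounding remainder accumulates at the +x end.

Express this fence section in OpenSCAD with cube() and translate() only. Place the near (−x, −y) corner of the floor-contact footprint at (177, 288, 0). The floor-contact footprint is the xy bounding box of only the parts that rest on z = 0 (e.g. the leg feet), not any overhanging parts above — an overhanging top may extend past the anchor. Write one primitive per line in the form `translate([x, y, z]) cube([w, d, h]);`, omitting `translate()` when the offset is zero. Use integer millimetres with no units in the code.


translate([177, 288, 0]) cube([113, 113, 1432]);
translate([2605, 288, 0]) cube([113, 113, 1432]);
translate([290, 288, 194]) cube([2315, 113, 77]);
translate([290, 288, 1210]) cube([2315, 113, 77]);
translate([505, 401, 118]) cube([84, 25, 1262]);
translate([804, 401, 118]) cube([84, 25, 1262]);
translate([1103, 401, 118]) cube([84, 25, 1262]);
translate([1402, 401, 118]) cube([84, 25, 1262]);
translate([1701, 401, 118]) cube([84, 25, 1262]);
translate([2000, 401, 118]) cube([84, 25, 1262]);
translate([2299, 401, 118]) cube([84, 25, 1262]);


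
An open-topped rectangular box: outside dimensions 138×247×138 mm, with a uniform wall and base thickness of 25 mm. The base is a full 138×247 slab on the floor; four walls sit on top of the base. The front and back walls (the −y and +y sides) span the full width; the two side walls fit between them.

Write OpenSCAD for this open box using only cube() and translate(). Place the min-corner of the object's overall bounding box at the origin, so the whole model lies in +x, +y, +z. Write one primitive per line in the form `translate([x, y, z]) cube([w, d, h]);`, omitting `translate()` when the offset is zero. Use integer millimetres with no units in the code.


cube([138, 247, 25]);
translate([0, 0, 25]) cube([138, 25, 113]);
translate([0, 222, 25]) cube([138, 25, 113]);
translate([0, 25, 25]) cube([25, 197, 113]);
translate([113, 25, 25]) cube([25, 197, 113]);


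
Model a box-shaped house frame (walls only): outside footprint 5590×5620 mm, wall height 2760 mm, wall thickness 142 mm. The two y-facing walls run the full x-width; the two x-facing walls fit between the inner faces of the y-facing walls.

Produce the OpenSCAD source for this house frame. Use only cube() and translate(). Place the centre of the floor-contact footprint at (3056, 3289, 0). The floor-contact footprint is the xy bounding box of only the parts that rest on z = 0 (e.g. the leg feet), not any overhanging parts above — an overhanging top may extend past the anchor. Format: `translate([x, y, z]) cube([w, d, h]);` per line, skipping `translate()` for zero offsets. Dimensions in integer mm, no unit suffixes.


translate([261, 479, 0]) cube([5590, 142, 2760]);
translate([261, 5957, 0]) cube([5590, 142, 2760]);
translate([261, 621, 0]) cube([142, 5336, 2760]);
translate([5709, 621, 0]) cube([142, 5336, 2760]);


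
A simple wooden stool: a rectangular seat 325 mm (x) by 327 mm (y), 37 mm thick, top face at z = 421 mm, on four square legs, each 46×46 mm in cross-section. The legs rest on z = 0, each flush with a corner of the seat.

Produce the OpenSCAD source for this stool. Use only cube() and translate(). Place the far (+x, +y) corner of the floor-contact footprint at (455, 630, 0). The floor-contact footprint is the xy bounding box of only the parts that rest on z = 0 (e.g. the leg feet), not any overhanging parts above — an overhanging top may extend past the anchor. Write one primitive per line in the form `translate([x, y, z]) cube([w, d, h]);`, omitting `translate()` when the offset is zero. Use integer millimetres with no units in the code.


translate([130, 303, 384]) cube([325, 327, 37]);
translate([130, 303, 0]) cube([46, 46, 384]);
translate([409, 303, 0]) cube([46, 46, 384]);
translate([130, 584, 0]) cube([46, 46, 384]);
translate([409, 584, 0]) cube([46, 46, 384]);


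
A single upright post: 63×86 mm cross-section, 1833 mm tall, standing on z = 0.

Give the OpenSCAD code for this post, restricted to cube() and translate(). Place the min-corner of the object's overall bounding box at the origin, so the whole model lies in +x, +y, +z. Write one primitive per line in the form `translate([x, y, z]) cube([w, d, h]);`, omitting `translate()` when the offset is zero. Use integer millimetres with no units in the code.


cube([63, 86, 1833]);


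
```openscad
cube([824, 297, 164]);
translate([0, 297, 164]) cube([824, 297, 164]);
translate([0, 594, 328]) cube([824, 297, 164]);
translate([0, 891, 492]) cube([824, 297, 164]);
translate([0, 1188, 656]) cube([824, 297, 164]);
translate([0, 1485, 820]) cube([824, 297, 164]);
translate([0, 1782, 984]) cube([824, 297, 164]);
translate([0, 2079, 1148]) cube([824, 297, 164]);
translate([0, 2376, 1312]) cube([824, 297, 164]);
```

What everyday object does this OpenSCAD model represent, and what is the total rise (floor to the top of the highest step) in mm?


A staircase. The total rise is 1476 mm.

9 identical blocks, each offset up and back from the previous — a staircase. Each step is 164 mm tall and there are 9 of them, so the total rise is 9 × 164 = 1476 mm.


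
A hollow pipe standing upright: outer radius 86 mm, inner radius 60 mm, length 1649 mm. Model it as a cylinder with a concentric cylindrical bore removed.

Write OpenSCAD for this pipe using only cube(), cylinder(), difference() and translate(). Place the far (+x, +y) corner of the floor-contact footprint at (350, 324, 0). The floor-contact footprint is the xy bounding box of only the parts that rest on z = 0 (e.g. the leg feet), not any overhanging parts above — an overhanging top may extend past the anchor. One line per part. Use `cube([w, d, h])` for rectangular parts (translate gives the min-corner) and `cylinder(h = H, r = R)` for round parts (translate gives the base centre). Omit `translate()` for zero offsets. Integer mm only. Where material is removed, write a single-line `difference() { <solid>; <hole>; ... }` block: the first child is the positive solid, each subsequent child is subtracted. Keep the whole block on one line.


difference() { translate([264, 238, 0]) cylinder(h = 1649, r = 86); translate([264, 238, 0]) cylinder(h = 1649, r = 60); }


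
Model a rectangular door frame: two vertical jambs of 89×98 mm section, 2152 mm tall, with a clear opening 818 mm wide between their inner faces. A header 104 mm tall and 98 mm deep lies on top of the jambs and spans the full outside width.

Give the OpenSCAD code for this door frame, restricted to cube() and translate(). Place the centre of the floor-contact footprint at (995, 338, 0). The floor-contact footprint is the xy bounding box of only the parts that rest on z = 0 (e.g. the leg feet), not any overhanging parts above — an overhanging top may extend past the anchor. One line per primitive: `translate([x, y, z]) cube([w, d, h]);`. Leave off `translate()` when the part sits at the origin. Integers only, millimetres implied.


translate([497, 289, 0]) cube([89, 98, 2152]);
translate([1404, 289, 0]) cube([89, 98, 2152]);
translate([497, 289, 2152]) cube([996, 98, 104]);


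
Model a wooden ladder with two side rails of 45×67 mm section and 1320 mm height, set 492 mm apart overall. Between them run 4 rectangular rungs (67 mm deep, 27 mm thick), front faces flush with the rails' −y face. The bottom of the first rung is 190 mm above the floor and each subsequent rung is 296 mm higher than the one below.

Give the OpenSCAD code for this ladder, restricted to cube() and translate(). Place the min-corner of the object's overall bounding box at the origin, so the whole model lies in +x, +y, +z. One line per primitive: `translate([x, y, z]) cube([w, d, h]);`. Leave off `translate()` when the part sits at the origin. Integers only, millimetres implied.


cube([45, 67, 1320]);
translate([447, 0, 0]) cube([45, 67, 1320]);
translate([45, 0, 190]) cube([402, 67, 27]);
translate([45, 0, 486]) cube([402, 67, 27]);
translate([45, 0, 782]) cube([402, 67, 27]);
translate([45, 0, 1078]) cube([402, 67, 27]);


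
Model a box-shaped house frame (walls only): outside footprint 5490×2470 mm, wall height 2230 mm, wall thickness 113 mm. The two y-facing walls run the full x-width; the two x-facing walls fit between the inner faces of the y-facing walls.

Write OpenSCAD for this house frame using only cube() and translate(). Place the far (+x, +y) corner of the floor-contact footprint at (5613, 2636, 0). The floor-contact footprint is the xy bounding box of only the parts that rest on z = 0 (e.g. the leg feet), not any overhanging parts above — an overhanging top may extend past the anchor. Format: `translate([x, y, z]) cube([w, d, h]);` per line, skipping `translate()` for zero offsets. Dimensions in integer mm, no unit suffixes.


translate([123, 166, 0]) cube([5490, 113, 2230]);
translate([123, 2523, 0]) cube([5490, 113, 2230]);
translate([123, 279, 0]) cube([113, 2244, 2230]);
translate([5500, 279, 0]) cube([113, 2244, 2230]);


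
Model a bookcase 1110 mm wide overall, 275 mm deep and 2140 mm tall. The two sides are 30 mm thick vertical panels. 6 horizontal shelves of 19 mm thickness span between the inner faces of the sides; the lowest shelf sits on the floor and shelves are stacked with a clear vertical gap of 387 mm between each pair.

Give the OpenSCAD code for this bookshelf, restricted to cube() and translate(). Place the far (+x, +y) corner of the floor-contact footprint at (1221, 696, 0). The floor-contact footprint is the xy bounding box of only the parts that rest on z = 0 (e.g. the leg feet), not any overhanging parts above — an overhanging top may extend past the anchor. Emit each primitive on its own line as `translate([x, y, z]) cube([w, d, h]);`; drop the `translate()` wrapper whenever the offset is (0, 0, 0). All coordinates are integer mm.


translate([111, 421, 0]) cube([30, 275, 2140]);
translate([1191, 421, 0]) cube([30, 275, 2140]);
translate([141, 421, 0]) cube([1050, 275, 19]);
translate([141, 421, 406]) cube([1050, 275, 19]);
translate([141, 421, 812]) cube([1050, 275, 19]);
translate([141, 421, 1218]) cube([1050, 275, 19]);
translate([141, 421, 1624]) cube([1050, 275, 19]);
translate([141, 421, 2030]) cube([1050, 275, 19]);


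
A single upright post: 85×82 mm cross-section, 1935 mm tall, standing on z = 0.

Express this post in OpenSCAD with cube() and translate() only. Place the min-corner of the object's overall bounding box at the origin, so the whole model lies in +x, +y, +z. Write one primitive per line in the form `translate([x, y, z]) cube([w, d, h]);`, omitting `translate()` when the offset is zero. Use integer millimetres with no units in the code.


cube([85, 82, 1935]);


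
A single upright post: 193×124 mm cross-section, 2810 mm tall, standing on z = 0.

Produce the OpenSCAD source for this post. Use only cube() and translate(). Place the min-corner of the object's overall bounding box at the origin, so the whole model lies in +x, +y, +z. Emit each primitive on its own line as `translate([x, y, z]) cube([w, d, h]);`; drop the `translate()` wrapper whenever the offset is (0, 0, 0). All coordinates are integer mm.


cube([193, 124, 2810]);


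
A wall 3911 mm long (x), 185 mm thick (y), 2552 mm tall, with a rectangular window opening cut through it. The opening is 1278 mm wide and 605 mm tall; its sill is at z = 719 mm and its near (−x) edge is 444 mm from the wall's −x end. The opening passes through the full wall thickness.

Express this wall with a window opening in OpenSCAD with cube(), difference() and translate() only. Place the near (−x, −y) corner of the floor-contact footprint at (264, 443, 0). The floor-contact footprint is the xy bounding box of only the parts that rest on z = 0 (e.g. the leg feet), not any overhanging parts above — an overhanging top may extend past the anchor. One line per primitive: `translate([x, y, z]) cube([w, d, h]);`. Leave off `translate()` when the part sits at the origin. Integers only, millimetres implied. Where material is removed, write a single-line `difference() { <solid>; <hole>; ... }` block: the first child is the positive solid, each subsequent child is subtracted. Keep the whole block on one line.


difference() { translate([264, 443, 0]) cube([3911, 185, 2552]); translate([708, 443, 719]) cube([1278, 185, 605]); }


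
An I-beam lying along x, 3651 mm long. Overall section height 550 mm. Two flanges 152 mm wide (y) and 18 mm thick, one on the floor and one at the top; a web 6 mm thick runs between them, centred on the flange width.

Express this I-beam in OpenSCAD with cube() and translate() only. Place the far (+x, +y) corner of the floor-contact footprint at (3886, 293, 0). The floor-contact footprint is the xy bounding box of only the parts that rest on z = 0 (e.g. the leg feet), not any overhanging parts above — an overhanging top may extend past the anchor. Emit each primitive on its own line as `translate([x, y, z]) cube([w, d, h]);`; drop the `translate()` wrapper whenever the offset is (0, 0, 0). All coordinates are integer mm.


translate([235, 141, 0]) cube([3651, 152, 18]);
translate([235, 214, 18]) cube([3651, 6, 514]);
translate([235, 141, 532]) cube([3651, 152, 18]);


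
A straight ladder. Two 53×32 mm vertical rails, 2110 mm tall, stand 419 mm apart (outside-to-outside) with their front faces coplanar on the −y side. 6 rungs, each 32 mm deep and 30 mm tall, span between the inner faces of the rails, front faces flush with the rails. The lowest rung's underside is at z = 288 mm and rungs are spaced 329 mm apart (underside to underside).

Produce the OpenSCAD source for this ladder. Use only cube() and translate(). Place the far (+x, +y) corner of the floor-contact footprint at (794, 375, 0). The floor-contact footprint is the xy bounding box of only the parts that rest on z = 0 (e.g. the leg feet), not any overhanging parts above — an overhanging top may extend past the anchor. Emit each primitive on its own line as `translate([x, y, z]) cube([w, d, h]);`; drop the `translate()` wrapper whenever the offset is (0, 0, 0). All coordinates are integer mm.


translate([375, 343, 0]) cube([53, 32, 2110]);
translate([741, 343, 0]) cube([53, 32, 2110]);
translate([428, 343, 288]) cube([313, 32, 30]);
translate([428, 343, 617]) cube([313, 32, 30]);
translate([428, 343, 946]) cube([313, 32, 30]);
translate([428, 343, 1275]) cube([313, 32, 30]);
translate([428, 343, 1604]) cube([313, 32, 30]);
translate([428, 343, 1933]) cube([313, 32, 30]);


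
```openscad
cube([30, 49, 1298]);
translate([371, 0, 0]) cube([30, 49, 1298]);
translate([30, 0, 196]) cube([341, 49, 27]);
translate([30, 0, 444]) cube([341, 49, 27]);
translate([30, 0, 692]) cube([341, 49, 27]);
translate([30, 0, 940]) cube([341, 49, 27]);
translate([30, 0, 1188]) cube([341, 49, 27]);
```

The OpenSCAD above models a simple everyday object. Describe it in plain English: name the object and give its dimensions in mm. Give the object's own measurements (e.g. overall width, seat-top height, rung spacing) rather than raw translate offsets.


A straight ladder. Two 30×49 mm vertical rails, 1298 mm tall, stand 401 mm apart (outside-to-outside) with their front faces coplanar on the −y side. 5 rungs, each 49 mm deep and 27 mm tall, span between the inner faces of the rails, front faces flush with the rails. The lowest rung's underside is at z = 196 mm and rungs are spaced 248 mm apart (underside to underside).


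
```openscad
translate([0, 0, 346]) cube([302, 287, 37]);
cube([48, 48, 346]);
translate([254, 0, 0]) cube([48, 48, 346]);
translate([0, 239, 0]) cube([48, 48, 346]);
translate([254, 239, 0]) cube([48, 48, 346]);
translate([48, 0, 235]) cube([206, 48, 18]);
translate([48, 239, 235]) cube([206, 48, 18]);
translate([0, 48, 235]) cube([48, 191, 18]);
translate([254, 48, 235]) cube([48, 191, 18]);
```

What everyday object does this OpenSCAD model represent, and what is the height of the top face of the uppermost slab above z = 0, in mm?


A stool. The seat height is 383 mm.

A 302×287×37 slab at z = 346 on four corner posts — a stool. The seat top is 346 + 37 = 383 mm.


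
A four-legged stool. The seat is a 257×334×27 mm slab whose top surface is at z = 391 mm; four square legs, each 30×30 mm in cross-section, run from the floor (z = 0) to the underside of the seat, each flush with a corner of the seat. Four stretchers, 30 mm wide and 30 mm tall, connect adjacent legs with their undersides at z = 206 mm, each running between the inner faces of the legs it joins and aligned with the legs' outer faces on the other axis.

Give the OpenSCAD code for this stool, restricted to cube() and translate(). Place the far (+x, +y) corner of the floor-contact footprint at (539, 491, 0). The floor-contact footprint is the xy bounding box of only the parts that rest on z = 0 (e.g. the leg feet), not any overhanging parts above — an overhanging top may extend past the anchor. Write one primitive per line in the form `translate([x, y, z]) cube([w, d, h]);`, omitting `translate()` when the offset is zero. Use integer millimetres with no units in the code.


translate([282, 157, 364]) cube([257, 334, 27]);
translate([282, 157, 0]) cube([30, 30, 364]);
translate([509, 157, 0]) cube([30, 30, 364]);
translate([282, 461, 0]) cube([30, 30, 364]);
translate([509, 461, 0]) cube([30, 30, 364]);
translate([312, 157, 206]) cube([197, 30, 30]);
translate([312, 461, 206]) cube([197, 30, 30]);
translate([282, 187, 206]) cube([30, 274, 30]);
translate([509, 187, 206]) cube([30, 274, 30]);


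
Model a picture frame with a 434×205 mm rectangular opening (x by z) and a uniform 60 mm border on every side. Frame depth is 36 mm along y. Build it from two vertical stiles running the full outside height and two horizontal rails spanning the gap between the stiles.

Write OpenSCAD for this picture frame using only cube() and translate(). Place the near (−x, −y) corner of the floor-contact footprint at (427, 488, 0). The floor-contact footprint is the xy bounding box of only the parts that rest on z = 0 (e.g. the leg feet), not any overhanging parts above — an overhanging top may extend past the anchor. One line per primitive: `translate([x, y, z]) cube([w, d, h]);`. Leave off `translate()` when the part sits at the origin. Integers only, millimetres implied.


translate([427, 488, 0]) cube([60, 36, 325]);
translate([921, 488, 0]) cube([60, 36, 325]);
translate([487, 488, 0]) cube([434, 36, 60]);
translate([487, 488, 265]) cube([434, 36, 60]);


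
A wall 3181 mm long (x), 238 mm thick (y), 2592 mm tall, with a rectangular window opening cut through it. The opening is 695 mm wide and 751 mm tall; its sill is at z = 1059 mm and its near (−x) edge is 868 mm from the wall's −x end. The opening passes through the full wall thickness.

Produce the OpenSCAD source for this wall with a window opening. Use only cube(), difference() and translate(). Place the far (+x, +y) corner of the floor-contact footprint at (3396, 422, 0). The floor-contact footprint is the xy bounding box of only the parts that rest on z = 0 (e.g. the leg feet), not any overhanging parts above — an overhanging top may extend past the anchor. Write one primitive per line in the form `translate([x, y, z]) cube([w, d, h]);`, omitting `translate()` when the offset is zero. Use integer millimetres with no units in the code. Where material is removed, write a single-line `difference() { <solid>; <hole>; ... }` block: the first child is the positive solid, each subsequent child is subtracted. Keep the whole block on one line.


difference() { translate([215, 184, 0]) cube([3181, 238, 2592]); translate([1083, 184, 1059]) cube([695, 238, 751]); }


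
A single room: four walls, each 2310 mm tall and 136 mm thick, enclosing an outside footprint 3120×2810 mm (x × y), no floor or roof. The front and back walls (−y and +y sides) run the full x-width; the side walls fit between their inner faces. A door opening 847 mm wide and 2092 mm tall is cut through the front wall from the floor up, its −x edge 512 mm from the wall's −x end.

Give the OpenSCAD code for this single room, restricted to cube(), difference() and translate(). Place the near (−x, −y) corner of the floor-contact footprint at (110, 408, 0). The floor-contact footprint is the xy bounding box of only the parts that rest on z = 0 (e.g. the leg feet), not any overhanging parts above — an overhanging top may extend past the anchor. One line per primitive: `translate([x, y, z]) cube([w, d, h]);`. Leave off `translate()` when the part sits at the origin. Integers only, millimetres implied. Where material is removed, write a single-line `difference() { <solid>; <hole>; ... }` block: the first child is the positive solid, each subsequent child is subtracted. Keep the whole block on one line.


difference() { translate([110, 408, 0]) cube([3120, 136, 2310]); translate([622, 408, 0]) cube([847, 136, 2092]); }
translate([110, 3082, 0]) cube([3120, 136, 2310]);
translate([110, 544, 0]) cube([136, 2538, 2310]);
translate([3094, 544, 0]) cube([136, 2538, 2310]);


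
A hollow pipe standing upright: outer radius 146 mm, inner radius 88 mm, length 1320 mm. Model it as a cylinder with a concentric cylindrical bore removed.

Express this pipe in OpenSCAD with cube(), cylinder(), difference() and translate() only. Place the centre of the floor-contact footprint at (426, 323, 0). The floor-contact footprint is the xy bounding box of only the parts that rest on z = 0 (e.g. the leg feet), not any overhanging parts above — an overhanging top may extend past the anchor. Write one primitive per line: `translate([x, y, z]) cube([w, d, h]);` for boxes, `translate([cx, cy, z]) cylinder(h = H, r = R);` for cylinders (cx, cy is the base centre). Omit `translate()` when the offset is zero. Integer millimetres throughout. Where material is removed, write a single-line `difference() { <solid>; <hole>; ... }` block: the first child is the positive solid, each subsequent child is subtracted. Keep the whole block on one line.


difference() { translate([426, 323, 0]) cylinder(h = 1320, r = 146); translate([426, 323, 0]) cylinder(h = 1320, r = 88); }


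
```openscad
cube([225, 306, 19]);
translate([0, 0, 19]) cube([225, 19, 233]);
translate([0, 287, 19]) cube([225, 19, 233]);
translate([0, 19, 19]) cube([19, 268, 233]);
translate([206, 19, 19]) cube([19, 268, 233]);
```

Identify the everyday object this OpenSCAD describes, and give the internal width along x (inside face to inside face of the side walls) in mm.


An open box. The internal width is 187 mm.

A 225×306 base slab with four walls standing on it — an open box. The base is 225 mm wide and the walls are 19 mm thick, so the internal width is 225 − 2 × 19 = 187 mm.


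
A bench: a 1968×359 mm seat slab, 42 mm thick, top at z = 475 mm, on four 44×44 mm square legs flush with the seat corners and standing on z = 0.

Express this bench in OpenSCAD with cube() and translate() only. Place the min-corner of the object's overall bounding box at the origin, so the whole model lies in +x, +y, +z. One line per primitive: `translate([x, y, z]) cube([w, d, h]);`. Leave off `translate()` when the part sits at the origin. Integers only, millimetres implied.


// leg_h = 475 − 42 = 433
translate([0, 0, 433]) cube([1968, 359, 42]);
cube([44, 44, 433]);
translate([0, 315, 0]) cube([44, 44, 433]);
translate([1924, 0, 0]) cube([44, 44, 433]);
translate([1924, 315, 0]) cube([44, 44, 433]);


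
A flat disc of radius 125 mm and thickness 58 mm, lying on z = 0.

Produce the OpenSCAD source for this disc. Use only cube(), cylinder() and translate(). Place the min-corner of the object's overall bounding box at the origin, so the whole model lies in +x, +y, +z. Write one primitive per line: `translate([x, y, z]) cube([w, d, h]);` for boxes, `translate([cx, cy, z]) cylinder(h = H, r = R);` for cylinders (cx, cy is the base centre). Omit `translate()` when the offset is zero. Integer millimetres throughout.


translate([125, 125, 0]) cylinder(h = 58, r = 125);
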